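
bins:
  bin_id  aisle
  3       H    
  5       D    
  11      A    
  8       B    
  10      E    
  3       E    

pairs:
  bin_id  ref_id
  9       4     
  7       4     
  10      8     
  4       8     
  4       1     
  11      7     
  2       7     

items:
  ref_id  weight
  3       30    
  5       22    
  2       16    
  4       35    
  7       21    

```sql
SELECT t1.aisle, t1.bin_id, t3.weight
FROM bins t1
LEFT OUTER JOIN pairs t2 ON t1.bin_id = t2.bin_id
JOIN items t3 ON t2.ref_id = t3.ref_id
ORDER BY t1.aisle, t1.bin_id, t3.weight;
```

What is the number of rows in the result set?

Joins associate left-to-right: bins LEFT JOIN pairs on bin_id gives 6 intermediate row(s).
Then INNER JOIN `items t3` on ref_id: keep only rows whose t2.ref_id appears in t3.
Result: 1 row(s).

1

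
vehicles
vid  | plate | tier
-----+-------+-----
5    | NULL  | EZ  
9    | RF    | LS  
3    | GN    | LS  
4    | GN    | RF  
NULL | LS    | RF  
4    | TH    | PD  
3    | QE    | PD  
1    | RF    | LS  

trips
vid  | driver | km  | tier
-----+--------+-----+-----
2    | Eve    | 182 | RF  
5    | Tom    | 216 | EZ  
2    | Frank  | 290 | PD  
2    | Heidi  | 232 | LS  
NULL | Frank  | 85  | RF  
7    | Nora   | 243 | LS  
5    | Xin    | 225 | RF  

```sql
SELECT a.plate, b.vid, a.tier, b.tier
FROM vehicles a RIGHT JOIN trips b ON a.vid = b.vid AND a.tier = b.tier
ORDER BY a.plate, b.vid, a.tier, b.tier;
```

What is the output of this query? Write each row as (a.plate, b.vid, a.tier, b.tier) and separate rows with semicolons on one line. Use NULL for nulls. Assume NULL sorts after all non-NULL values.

(NULL, 2, NULL, LS); (NULL, 2, NULL, PD); (NULL, 2, NULL, RF); (NULL, 5, EZ, EZ); (NULL, 5, NULL, RF); (NULL, 7, NULL, LS); (NULL, NULL, NULL, RF)

RIGHT JOIN keeps every row from `trips`; unmatched rows get NULL for `vehicles`'s columns.
Matching on a.vid = b.vid AND a.tier = b.tier. A NULL in a compared column never satisfies the condition.
- vid=5, tier=EZ: 1 matching b row(s), so 1 row(s) emitted.
- vid=9, tier=LS: no matching b row.
- vid=3, tier=LS: no matching b row.
- vid=4, tier=RF: no matching b row.
- vid=NULL, tier=RF: no matching b row.
- vid=4, tier=PD: no matching b row.
- vid=3, tier=PD: no matching b row.
- vid=1, tier=LS: no matching b row.
- 6 row(s) from b found no a partner → padded with NULL.
After projecting and ordering:
a.plate | b.vid | a.tier | b.tier
NULL | 2 | NULL | LS
NULL | 2 | NULL | PD
NULL | 2 | NULL | RF
NULL | 5 | EZ | EZ
NULL | 5 | NULL | RF
NULL | 7 | NULL | LS
NULL | NULL | NULL | RF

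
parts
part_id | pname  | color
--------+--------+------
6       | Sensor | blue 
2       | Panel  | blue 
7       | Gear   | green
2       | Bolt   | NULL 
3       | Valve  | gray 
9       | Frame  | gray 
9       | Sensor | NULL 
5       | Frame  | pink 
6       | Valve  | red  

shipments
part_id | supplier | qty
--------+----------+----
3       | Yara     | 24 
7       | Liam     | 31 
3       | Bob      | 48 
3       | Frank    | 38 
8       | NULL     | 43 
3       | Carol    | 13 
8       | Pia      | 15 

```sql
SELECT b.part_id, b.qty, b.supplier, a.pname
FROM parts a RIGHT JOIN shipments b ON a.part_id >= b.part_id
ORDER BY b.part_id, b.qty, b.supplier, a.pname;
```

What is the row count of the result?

RIGHT JOIN keeps every row from `shipments`; unmatched rows get NULL for `parts`'s columns.
Matching on a.part_id >= b.part_id.
Matched pairs: 35; unmatched b rows kept: 0.
Total: 35 rows.

35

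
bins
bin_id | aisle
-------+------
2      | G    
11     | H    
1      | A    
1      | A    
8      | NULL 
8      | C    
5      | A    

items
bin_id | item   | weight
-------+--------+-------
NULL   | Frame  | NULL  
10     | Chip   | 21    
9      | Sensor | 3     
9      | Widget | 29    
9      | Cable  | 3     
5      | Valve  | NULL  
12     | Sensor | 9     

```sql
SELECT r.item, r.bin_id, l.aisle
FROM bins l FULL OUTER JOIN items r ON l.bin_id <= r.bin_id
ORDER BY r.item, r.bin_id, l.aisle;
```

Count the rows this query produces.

36

FULL OUTER JOIN keeps every row from both sides; unmatched rows get NULL for the other side's columns.
Matching on l.bin_id <= r.bin_id. A NULL in a compared column never satisfies the condition.
Matched pairs: 35; unmatched l rows kept: 0; unmatched r rows kept: 1.
Total: 35 matched + 1 padded = 36 rows.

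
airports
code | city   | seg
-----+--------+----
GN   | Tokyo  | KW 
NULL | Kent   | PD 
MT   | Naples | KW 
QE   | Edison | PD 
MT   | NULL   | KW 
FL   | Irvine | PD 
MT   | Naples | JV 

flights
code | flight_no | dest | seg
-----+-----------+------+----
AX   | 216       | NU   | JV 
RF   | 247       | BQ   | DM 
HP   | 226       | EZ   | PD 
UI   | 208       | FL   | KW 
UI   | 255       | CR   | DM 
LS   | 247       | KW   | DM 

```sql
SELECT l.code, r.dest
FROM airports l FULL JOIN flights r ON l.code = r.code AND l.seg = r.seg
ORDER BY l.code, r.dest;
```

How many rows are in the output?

13

FULL OUTER JOIN keeps every row from both sides; unmatched rows get NULL for the other side's columns.
Matching on l.code = r.code AND l.seg = r.seg. A NULL in a compared column never satisfies the condition.
- code=GN, seg=KW: no r row matches, row kept with r columns NULL.
- code=NULL, seg=PD: no r row matches, row kept with r columns NULL.
- code=MT, seg=KW: no r row matches, row kept with r columns NULL.
- code=QE, seg=PD: no r row matches, row kept with r columns NULL.
- code=MT, seg=KW: no r row matches, row kept with r columns NULL.
- code=FL, seg=PD: no r row matches, row kept with r columns NULL.
- code=MT, seg=JV: no r row matches, row kept with r columns NULL.
- 6 row(s) from r found no l partner → padded with NULL.
Total: 0 matched + 13 padded = 13 rows.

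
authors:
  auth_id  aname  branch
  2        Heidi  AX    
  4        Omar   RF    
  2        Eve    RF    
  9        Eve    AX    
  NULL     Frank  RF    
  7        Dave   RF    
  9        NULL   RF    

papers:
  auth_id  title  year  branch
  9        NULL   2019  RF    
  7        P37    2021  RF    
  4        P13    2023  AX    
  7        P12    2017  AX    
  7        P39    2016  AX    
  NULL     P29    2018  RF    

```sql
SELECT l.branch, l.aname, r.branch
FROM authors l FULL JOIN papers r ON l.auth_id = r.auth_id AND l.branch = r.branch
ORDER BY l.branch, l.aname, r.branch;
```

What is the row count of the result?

11

FULL OUTER JOIN keeps every row from both sides; unmatched rows get NULL for the other side's columns.
Matching on l.auth_id = r.auth_id AND l.branch = r.branch. A NULL in a compared column never satisfies the condition.
- l (auth_id=2, branch=AX) has no partner → padded with NULL.
- l (auth_id=4, branch=RF) has no partner → padded with NULL.
- l (auth_id=2, branch=RF) has no partner → padded with NULL.
- l (auth_id=9, branch=AX) has no partner → padded with NULL.
- l (auth_id=NULL, branch=RF) has no partner → padded with NULL.
- l (auth_id=7, branch=RF) pairs with 1 row(s) of r.
- l (auth_id=9, branch=RF) pairs with 1 row(s) of r.
- 4 row(s) from r found no l partner → padded with NULL.
Total: 2 matched + 9 padded = 11 rows.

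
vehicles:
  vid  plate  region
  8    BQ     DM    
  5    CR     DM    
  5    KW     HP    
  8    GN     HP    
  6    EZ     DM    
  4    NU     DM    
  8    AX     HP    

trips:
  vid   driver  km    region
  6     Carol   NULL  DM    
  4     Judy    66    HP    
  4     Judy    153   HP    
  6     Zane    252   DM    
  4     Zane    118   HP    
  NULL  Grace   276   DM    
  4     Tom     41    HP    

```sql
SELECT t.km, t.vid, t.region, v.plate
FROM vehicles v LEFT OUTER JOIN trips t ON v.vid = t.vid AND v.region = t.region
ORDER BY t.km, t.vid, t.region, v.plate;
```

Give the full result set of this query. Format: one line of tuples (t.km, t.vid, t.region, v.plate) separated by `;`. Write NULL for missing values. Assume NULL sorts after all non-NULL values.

(252, 6, DM, EZ); (NULL, 6, DM, EZ); (NULL, NULL, NULL, AX); (NULL, NULL, NULL, BQ); (NULL, NULL, NULL, CR); (NULL, NULL, NULL, GN); (NULL, NULL, NULL, KW); (NULL, NULL, NULL, NU)

LEFT JOIN keeps every row from `vehicles`; unmatched rows get NULL for `trips`'s columns.
Matching on v.vid = t.vid AND v.region = t.region. A NULL in a compared column never satisfies the condition.
Matched pairs: 2; unmatched v rows kept: 6.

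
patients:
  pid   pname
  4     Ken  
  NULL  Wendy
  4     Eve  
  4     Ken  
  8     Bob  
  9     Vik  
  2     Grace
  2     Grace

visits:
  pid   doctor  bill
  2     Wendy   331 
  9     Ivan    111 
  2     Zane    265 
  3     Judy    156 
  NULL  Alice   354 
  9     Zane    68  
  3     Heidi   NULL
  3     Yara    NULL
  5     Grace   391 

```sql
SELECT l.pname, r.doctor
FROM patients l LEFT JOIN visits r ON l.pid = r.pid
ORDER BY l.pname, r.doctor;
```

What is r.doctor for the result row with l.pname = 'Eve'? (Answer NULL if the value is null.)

NULL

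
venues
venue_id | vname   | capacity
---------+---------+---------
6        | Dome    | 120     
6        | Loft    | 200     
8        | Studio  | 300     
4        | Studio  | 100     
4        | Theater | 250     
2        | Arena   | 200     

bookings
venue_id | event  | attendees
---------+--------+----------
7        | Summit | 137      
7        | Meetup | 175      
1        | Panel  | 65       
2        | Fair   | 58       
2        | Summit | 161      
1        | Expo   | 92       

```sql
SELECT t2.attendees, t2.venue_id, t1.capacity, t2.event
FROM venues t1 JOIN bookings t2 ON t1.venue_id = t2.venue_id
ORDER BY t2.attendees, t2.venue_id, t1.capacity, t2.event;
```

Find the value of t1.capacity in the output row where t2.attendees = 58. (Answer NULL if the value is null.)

200

INNER JOIN keeps only pairs where the ON condition holds.
Matching on t1.venue_id = t2.venue_id.
Matched pairs: 2.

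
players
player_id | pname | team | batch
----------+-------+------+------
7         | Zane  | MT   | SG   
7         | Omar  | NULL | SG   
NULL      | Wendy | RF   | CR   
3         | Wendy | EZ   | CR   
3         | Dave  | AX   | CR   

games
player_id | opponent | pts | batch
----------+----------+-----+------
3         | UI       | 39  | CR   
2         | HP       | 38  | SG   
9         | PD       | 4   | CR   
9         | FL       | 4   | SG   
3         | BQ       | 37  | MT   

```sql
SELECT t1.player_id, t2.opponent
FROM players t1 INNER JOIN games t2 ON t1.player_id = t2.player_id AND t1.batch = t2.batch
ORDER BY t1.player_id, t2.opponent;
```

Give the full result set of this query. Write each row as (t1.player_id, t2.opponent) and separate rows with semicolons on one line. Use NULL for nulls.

(3, UI); (3, UI)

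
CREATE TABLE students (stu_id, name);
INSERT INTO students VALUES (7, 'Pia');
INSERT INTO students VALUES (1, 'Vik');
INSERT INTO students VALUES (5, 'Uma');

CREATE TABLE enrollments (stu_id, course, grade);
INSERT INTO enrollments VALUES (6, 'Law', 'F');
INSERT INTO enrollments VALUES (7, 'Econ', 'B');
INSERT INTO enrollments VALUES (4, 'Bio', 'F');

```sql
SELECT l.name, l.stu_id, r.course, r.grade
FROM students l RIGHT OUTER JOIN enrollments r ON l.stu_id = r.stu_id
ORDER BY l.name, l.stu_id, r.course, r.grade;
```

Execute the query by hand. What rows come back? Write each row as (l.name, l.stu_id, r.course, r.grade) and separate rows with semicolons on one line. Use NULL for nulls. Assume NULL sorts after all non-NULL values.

(Pia, 7, Econ, B); (NULL, NULL, Bio, F); (NULL, NULL, Law, F)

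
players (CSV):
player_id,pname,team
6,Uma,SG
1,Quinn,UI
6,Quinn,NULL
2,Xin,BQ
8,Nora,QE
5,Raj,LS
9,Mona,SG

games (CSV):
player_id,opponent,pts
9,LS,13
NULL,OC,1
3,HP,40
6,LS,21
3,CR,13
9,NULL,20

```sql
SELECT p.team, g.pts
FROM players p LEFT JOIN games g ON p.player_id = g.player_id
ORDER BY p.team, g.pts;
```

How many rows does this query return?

8

LEFT JOIN keeps every row from `players`; unmatched rows get NULL for `games`'s columns.
Matching on p.player_id = g.player_id. A NULL in a compared column never satisfies the condition.
- p (player_id=6) pairs with 1 row(s) of g.
- p (player_id=1) has no partner → padded with NULL.
- p (player_id=6) pairs with 1 row(s) of g.
- p (player_id=2) has no partner → padded with NULL.
- p (player_id=8) has no partner → padded with NULL.
- p (player_id=5) has no partner → padded with NULL.
- p (player_id=9) pairs with 2 row(s) of g.
Total: 4 matched + 4 padded = 8 rows.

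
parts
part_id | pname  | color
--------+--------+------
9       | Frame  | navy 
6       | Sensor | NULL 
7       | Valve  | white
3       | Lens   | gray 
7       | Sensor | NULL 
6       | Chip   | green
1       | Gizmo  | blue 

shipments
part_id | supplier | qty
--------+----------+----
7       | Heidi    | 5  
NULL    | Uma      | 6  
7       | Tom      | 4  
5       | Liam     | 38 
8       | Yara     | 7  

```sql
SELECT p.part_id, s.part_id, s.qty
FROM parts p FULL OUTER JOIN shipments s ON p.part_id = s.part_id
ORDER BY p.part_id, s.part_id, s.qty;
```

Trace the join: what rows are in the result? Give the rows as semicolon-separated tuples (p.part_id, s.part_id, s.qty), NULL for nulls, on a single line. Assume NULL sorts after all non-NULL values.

FULL OUTER JOIN keeps every row from both sides; unmatched rows get NULL for the other side's columns.
Matching on p.part_id = s.part_id. A NULL in a compared column never satisfies the condition.
- p row (part_id=9): no match → kept, s columns NULL.
- p row (part_id=6): no match → kept, s columns NULL.
- p row (part_id=7): matches 2 s row(s) → 2 output row(s).
- p row (part_id=3): no match → kept, s columns NULL.
- p row (part_id=7): matches 2 s row(s) → 2 output row(s).
- p row (part_id=6): no match → kept, s columns NULL.
- p row (part_id=1): no match → kept, s columns NULL.
- plus 3 unmatched s row(s), each kept with NULL p columns.

(1, NULL, NULL); (3, NULL, NULL); (6, NULL, NULL); (6, NULL, NULL); (7, 7, 4); (7, 7, 4); (7, 7, 5); (7, 7, 5); (9, NULL, NULL); (NULL, 5, 38); (NULL, 8, 7); (NULL, NULL, 6)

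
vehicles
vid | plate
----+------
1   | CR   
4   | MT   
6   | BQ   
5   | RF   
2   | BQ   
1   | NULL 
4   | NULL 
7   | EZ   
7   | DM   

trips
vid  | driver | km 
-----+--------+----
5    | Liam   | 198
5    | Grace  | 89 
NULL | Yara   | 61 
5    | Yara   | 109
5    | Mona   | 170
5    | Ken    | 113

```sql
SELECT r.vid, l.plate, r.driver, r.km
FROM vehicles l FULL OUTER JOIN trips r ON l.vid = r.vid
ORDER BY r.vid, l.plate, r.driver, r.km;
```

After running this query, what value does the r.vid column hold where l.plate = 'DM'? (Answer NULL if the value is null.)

NULL

FULL OUTER JOIN keeps every row from both sides; unmatched rows get NULL for the other side's columns.
Matching on l.vid = r.vid. A NULL in a compared column never satisfies the condition.
- l (vid=1) has no partner → padded with NULL.
- l (vid=4) has no partner → padded with NULL.
- l (vid=6) has no partner → padded with NULL.
- l (vid=5) pairs with 5 row(s) of r.
- l (vid=2) has no partner → padded with NULL.
- l (vid=1) has no partner → padded with NULL.
- l (vid=4) has no partner → padded with NULL.
- l (vid=7) has no partner → padded with NULL.
- l (vid=7) has no partner → padded with NULL.
- 1 r row(s) had no l match → kept, l columns NULL.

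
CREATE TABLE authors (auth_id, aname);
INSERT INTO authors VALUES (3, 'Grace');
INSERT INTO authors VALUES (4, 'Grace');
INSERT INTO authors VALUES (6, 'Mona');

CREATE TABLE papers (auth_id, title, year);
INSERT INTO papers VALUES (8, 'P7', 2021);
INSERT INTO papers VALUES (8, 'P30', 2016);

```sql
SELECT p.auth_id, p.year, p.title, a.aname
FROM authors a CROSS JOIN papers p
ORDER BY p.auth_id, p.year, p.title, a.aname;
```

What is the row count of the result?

6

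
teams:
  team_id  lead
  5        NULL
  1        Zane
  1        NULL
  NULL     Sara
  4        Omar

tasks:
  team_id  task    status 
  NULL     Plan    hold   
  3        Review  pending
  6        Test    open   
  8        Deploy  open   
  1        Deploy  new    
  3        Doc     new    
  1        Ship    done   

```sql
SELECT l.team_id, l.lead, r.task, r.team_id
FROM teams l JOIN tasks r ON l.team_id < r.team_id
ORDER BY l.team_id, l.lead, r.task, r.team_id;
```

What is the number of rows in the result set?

12

INNER JOIN keeps only pairs where the ON condition holds.
Matching on l.team_id < r.team_id. A NULL in a compared column never satisfies the condition.
Matched pairs: 12.
Total: 12 rows.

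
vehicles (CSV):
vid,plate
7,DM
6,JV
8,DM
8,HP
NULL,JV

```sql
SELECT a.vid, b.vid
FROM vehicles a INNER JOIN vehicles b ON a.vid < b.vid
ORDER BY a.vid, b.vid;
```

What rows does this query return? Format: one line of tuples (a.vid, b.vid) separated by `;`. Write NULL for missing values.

(6, 7); (6, 8); (6, 8); (7, 8); (7, 8)

INNER JOIN keeps only pairs where the ON condition holds.
Matching on a.vid < b.vid. A NULL in a compared column never satisfies the condition.
- a[0] vid=7 → 2 match(es) in b → 2 row(s).
- a[1] vid=6 → 3 match(es) in b → 3 row(s).
- a[2] vid=8 → no match; dropped.
- a[3] vid=8 → no match; dropped.
- a[4] vid=NULL → no match; dropped.
After projecting and ordering:
a.vid | b.vid
6 | 7
6 | 8
6 | 8
7 | 8
7 | 8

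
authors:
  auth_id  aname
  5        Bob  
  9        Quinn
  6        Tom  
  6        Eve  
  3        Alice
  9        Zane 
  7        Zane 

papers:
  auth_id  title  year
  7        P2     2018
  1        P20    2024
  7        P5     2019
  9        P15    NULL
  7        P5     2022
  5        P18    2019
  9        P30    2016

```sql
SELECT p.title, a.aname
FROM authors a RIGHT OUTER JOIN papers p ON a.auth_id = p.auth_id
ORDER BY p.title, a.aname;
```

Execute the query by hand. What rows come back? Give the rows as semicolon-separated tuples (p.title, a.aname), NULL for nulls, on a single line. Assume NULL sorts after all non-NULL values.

(P15, Quinn); (P15, Zane); (P18, Bob); (P2, Zane); (P20, NULL); (P30, Quinn); (P30, Zane); (P5, Zane); (P5, Zane)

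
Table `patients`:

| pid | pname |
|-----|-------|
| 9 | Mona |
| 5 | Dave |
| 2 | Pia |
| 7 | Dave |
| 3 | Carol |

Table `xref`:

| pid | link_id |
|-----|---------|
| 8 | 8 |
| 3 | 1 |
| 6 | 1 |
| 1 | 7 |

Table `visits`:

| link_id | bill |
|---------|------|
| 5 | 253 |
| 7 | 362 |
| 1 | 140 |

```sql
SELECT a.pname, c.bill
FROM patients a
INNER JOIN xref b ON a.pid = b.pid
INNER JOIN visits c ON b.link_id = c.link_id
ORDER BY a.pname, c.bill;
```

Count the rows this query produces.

Evaluate left to right. First `patients a INNER JOIN xref b` on pid: 1 row(s).
Then INNER JOIN `visits c` on link_id: keep only rows whose b.link_id appears in c.
Result: 1 row(s).

1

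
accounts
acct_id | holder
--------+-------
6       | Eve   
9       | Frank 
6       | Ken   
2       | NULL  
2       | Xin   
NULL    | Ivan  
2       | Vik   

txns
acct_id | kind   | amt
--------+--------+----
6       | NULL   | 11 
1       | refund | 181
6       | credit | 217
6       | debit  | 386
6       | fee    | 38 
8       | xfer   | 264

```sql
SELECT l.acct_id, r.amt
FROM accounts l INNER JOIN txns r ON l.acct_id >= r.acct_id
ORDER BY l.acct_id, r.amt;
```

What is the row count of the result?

INNER JOIN keeps only pairs where the ON condition holds.
Matching on l.acct_id >= r.acct_id. A NULL in a compared column never satisfies the condition.
- acct_id=6: 5 matching r row(s), so 5 row(s) emitted.
- acct_id=9: 6 matching r row(s), so 6 row(s) emitted.
- acct_id=6: 5 matching r row(s), so 5 row(s) emitted.
- acct_id=2: 1 matching r row(s), so 1 row(s) emitted.
- acct_id=2: 1 matching r row(s), so 1 row(s) emitted.
- acct_id=NULL: no matching r row, dropped.
- acct_id=2: 1 matching r row(s), so 1 row(s) emitted.
Total: 19 rows.

19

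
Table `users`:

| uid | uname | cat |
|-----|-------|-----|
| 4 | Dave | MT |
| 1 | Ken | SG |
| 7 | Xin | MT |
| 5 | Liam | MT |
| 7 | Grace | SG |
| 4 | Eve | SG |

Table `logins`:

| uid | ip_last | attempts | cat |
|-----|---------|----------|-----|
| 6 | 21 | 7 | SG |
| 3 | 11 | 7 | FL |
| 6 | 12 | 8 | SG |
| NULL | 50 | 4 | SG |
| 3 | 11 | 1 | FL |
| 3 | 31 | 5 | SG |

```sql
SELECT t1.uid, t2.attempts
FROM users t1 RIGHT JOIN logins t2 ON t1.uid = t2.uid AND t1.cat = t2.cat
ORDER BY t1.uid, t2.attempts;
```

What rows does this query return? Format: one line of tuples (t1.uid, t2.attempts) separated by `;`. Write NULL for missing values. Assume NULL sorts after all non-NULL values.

(NULL, 1); (NULL, 4); (NULL, 5); (NULL, 7); (NULL, 7); (NULL, 8)

RIGHT JOIN keeps every row from `logins`; unmatched rows get NULL for `users`'s columns.
Matching on t1.uid = t2.uid AND t1.cat = t2.cat. A NULL in a compared column never satisfies the condition.
Matched pairs: 0; unmatched t2 rows kept: 6.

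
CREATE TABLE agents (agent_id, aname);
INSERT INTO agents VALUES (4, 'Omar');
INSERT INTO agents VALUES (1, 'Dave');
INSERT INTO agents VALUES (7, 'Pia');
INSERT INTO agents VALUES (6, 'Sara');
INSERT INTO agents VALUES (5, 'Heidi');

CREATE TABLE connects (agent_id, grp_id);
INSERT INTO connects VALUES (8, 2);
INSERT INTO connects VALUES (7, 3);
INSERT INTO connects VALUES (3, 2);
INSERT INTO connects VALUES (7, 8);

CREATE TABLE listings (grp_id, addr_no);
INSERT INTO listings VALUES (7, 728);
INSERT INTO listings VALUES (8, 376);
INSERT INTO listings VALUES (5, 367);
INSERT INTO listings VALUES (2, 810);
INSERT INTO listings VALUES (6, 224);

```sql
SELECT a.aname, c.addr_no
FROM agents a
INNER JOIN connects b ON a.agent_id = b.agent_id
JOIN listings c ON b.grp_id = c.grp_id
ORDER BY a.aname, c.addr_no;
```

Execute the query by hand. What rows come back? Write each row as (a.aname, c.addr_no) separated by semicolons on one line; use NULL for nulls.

(Pia, 376)

Step 1 — a INNER JOIN b on agent_id → 2 row(s).
Then INNER JOIN `listings c` on grp_id: keep only rows whose b.grp_id appears in c.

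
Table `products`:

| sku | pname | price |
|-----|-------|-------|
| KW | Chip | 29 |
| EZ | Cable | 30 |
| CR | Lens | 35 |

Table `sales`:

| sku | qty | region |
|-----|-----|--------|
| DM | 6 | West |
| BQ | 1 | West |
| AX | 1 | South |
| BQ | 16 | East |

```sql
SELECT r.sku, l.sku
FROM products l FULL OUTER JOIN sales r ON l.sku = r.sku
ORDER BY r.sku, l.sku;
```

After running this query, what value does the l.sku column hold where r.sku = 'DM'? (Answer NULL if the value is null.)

FULL OUTER JOIN keeps every row from both sides; unmatched rows get NULL for the other side's columns.
Matching on l.sku = r.sku.
- l[0] sku=KW → no match; kept with NULLs on the r side.
- l[1] sku=EZ → no match; kept with NULLs on the r side.
- l[2] sku=CR → no match; kept with NULLs on the r side.
- 4 row(s) from r found no l partner → padded with NULL.

NULL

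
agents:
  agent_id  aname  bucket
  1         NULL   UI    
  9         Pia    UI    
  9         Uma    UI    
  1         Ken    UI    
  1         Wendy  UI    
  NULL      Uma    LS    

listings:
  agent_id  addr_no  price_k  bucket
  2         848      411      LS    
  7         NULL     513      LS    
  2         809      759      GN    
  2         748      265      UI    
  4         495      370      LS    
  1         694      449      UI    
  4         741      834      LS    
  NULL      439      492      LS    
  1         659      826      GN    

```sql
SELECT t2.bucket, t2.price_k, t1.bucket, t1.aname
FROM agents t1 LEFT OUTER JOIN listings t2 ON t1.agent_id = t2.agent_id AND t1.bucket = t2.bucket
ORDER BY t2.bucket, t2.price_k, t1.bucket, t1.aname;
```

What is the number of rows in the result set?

6

LEFT JOIN keeps every row from `agents`; unmatched rows get NULL for `listings`'s columns.
Matching on t1.agent_id = t2.agent_id AND t1.bucket = t2.bucket. A NULL in a compared column never satisfies the condition.
- t1 row (agent_id=1, bucket=UI): matches 1 t2 row(s) → 1 output row(s).
- t1 row (agent_id=9, bucket=UI): no match → kept, t2 columns NULL.
- t1 row (agent_id=9, bucket=UI): no match → kept, t2 columns NULL.
- t1 row (agent_id=1, bucket=UI): matches 1 t2 row(s) → 1 output row(s).
- t1 row (agent_id=1, bucket=UI): matches 1 t2 row(s) → 1 output row(s).
- t1 row (agent_id=NULL, bucket=LS): no match → kept, t2 columns NULL.
Total: 3 matched + 3 padded = 6 rows.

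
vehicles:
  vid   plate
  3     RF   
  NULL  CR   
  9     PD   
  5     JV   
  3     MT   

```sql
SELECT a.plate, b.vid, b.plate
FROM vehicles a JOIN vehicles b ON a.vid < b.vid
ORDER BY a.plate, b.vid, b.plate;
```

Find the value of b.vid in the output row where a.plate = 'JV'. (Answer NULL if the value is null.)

9

INNER JOIN keeps only pairs where the ON condition holds.
Matching on a.vid < b.vid. A NULL in a compared column never satisfies the condition.
Matched pairs: 5.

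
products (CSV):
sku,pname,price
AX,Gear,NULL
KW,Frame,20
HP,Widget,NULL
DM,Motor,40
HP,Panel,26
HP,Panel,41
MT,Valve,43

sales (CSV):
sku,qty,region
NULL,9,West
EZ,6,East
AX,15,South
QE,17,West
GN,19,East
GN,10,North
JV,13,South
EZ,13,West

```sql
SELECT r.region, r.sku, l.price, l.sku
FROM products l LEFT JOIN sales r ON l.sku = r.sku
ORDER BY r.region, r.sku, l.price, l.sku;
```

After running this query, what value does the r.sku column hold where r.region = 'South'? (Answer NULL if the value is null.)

AX

LEFT JOIN keeps every row from `products`; unmatched rows get NULL for `sales`'s columns.
Matching on l.sku = r.sku. A NULL in a compared column never satisfies the condition.
Matched pairs: 1; unmatched l rows kept: 6.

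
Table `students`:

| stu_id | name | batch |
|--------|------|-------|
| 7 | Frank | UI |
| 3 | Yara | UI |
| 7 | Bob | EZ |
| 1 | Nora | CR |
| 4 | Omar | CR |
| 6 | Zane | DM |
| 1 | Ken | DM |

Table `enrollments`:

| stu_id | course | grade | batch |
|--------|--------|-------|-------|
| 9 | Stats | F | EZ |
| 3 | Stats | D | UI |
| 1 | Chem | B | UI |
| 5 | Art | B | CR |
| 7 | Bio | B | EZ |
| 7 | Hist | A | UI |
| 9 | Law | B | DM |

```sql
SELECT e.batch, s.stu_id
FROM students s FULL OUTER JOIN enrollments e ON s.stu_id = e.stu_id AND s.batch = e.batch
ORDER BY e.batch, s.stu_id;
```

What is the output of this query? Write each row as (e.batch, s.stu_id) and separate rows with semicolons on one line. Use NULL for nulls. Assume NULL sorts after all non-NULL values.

(CR, NULL); (DM, NULL); (EZ, 7); (EZ, NULL); (UI, 3); (UI, 7); (UI, NULL); (NULL, 1); (NULL, 1); (NULL, 4); (NULL, 6)

FULL OUTER JOIN keeps every row from both sides; unmatched rows get NULL for the other side's columns.
Matching on s.stu_id = e.stu_id AND s.batch = e.batch.
- s (stu_id=7, batch=UI) pairs with 1 row(s) of e.
- s (stu_id=3, batch=UI) pairs with 1 row(s) of e.
- s (stu_id=7, batch=EZ) pairs with 1 row(s) of e.
- s (stu_id=1, batch=CR) has no partner → padded with NULL.
- s (stu_id=4, batch=CR) has no partner → padded with NULL.
- s (stu_id=6, batch=DM) has no partner → padded with NULL.
- s (stu_id=1, batch=DM) has no partner → padded with NULL.
- 4 row(s) from e found no s partner → padded with NULL.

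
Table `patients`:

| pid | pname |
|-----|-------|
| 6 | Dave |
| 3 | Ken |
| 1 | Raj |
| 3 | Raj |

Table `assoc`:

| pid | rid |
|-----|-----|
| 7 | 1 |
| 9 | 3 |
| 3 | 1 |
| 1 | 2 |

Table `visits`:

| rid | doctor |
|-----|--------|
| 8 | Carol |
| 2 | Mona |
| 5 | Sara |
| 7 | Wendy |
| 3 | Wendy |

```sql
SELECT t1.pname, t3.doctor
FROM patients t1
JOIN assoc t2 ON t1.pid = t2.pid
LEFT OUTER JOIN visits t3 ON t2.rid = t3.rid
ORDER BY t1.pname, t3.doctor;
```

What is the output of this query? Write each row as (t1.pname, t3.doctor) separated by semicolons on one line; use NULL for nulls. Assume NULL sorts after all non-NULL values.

(Ken, NULL); (Raj, Mona); (Raj, NULL)

Evaluate left to right. First `patients t1 INNER JOIN assoc t2` on pid: 3 row(s).
Then LEFT JOIN `visits t3` on rid: each of those 3 rows is kept; rows whose t2.rid has no match in t3 get NULL for t3's columns.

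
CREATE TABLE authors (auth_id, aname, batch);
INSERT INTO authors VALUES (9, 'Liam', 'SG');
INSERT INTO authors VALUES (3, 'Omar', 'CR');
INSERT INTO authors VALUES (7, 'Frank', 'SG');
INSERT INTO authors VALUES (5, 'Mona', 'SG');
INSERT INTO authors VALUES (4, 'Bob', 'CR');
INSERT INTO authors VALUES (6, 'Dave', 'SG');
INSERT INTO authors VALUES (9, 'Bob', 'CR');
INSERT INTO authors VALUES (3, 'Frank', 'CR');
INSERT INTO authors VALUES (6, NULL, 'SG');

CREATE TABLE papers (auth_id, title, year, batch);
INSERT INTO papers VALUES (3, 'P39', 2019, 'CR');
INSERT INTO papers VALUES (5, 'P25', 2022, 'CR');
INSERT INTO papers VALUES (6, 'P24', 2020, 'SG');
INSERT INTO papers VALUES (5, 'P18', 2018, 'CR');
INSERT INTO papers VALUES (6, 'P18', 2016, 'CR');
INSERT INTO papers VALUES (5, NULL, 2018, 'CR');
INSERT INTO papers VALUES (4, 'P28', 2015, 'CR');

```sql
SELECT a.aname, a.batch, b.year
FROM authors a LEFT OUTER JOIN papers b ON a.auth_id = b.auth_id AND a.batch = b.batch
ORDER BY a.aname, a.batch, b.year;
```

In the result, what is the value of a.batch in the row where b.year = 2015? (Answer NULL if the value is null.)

LEFT JOIN keeps every row from `authors`; unmatched rows get NULL for `papers`'s columns.
Matching on a.auth_id = b.auth_id AND a.batch = b.batch.
- a[0] auth_id=9, batch=SG → no match; kept with NULLs on the b side.
- a[1] auth_id=3, batch=CR → 1 match(es) in b → 1 row(s).
- a[2] auth_id=7, batch=SG → no match; kept with NULLs on the b side.
- a[3] auth_id=5, batch=SG → no match; kept with NULLs on the b side.
- a[4] auth_id=4, batch=CR → 1 match(es) in b → 1 row(s).
- a[5] auth_id=6, batch=SG → 1 match(es) in b → 1 row(s).
- a[6] auth_id=9, batch=CR → no match; kept with NULLs on the b side.
- a[7] auth_id=3, batch=CR → 1 match(es) in b → 1 row(s).
- a[8] auth_id=6, batch=SG → 1 match(es) in b → 1 row(s).

CR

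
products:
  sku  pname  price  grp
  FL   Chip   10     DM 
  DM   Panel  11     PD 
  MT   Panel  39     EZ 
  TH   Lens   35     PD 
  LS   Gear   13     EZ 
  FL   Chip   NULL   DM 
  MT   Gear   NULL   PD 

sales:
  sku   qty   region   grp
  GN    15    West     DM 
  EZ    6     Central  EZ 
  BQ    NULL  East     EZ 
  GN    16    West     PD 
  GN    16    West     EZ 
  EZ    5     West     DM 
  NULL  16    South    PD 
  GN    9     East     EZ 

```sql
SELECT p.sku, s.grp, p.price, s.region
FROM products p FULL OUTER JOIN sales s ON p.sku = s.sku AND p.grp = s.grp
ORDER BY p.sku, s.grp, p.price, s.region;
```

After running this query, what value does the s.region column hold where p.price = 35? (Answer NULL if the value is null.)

FULL OUTER JOIN keeps every row from both sides; unmatched rows get NULL for the other side's columns.
Matching on p.sku = s.sku AND p.grp = s.grp. A NULL in a compared column never satisfies the condition.
- sku=FL, grp=DM: no s row matches, row kept with s columns NULL.
- sku=DM, grp=PD: no s row matches, row kept with s columns NULL.
- sku=MT, grp=EZ: no s row matches, row kept with s columns NULL.
- sku=TH, grp=PD: no s row matches, row kept with s columns NULL.
- sku=LS, grp=EZ: no s row matches, row kept with s columns NULL.
- sku=FL, grp=DM: no s row matches, row kept with s columns NULL.
- sku=MT, grp=PD: no s row matches, row kept with s columns NULL.
- 8 s row(s) had no p match → kept, p columns NULL.

NULL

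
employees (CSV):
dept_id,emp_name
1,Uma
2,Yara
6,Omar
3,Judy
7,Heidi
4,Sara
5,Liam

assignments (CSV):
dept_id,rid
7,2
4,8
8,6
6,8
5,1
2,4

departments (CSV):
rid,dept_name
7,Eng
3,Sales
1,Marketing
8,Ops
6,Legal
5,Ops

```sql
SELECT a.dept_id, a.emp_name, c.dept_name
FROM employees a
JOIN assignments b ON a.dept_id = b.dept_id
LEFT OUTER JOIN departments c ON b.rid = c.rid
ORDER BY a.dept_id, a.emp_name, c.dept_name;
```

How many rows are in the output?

Joins associate left-to-right: employees INNER JOIN assignments on dept_id gives 5 intermediate row(s).
Then LEFT JOIN `departments c` on rid: each of those 5 rows is kept; rows whose b.rid has no match in c get NULL for c's columns.
Result: 5 row(s).

5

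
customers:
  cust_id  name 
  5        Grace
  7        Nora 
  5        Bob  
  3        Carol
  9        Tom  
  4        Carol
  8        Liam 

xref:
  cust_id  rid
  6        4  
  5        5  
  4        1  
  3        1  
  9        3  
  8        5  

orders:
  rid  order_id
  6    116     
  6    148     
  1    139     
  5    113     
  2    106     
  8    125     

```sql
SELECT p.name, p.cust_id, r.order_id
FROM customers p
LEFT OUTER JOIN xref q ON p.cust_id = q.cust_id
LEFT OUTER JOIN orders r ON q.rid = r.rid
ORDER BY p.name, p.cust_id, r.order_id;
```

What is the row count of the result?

7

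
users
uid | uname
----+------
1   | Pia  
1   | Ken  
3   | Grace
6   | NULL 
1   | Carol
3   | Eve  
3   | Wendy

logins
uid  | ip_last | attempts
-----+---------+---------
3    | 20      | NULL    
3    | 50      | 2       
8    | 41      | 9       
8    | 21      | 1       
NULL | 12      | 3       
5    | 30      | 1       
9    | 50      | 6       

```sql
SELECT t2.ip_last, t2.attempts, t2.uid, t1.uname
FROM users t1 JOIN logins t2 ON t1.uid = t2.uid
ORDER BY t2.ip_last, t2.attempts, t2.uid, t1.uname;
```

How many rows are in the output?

INNER JOIN keeps only pairs where the ON condition holds.
Matching on t1.uid = t2.uid. A NULL in a compared column never satisfies the condition.
- t1 (uid=1) has no partner → excluded.
- t1 (uid=1) has no partner → excluded.
- t1 (uid=3) pairs with 2 row(s) of t2.
- t1 (uid=6) has no partner → excluded.
- t1 (uid=1) has no partner → excluded.
- t1 (uid=3) pairs with 2 row(s) of t2.
- t1 (uid=3) pairs with 2 row(s) of t2.
Total: 6 rows.

6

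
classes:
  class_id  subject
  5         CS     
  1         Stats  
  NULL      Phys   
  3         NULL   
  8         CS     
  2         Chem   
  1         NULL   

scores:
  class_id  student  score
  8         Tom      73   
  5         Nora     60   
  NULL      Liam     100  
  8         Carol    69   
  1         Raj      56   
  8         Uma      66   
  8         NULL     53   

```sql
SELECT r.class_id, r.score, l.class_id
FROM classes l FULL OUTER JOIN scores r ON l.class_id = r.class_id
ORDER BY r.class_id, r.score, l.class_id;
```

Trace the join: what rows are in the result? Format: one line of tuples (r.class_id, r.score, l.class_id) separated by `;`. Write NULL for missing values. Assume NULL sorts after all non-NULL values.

FULL OUTER JOIN keeps every row from both sides; unmatched rows get NULL for the other side's columns.
Matching on l.class_id = r.class_id. A NULL in a compared column never satisfies the condition.
- l (class_id=5) pairs with 1 row(s) of r.
- l (class_id=1) pairs with 1 row(s) of r.
- l (class_id=NULL) has no partner → padded with NULL.
- l (class_id=3) has no partner → padded with NULL.
- l (class_id=8) pairs with 4 row(s) of r.
- l (class_id=2) has no partner → padded with NULL.
- l (class_id=1) pairs with 1 row(s) of r.
- plus 1 unmatched r row(s), each kept with NULL l columns.

(1, 56, 1); (1, 56, 1); (5, 60, 5); (8, 53, 8); (8, 66, 8); (8, 69, 8); (8, 73, 8); (NULL, 100, NULL); (NULL, NULL, 2); (NULL, NULL, 3); (NULL, NULL, NULL)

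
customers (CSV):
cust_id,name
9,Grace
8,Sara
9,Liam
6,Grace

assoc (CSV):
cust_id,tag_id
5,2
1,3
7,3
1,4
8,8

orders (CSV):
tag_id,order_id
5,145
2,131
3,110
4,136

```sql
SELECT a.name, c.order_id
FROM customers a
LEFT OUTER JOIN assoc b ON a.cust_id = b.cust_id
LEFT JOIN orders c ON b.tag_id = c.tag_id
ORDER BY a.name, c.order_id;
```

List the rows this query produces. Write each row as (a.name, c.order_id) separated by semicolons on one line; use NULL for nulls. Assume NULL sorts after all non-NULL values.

Joins associate left-to-right: customers LEFT JOIN assoc on cust_id gives 4 intermediate row(s).
Then LEFT JOIN `orders c` on tag_id: each of those 4 rows is kept; rows whose b.tag_id has no match in c get NULL for c's columns.

(Grace, NULL); (Grace, NULL); (Liam, NULL); (Sara, NULL)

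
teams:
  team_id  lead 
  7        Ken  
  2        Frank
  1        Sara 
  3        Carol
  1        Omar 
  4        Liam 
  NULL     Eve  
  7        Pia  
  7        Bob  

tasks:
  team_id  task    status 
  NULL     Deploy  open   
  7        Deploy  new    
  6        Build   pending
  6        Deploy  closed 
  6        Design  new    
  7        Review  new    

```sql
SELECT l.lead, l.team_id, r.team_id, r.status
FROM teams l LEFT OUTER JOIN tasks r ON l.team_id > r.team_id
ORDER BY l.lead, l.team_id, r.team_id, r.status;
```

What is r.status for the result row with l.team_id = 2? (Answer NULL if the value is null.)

NULL

LEFT JOIN keeps every row from `teams`; unmatched rows get NULL for `tasks`'s columns.
Matching on l.team_id > r.team_id. A NULL in a compared column never satisfies the condition.
Matched pairs: 9; unmatched l rows kept: 6.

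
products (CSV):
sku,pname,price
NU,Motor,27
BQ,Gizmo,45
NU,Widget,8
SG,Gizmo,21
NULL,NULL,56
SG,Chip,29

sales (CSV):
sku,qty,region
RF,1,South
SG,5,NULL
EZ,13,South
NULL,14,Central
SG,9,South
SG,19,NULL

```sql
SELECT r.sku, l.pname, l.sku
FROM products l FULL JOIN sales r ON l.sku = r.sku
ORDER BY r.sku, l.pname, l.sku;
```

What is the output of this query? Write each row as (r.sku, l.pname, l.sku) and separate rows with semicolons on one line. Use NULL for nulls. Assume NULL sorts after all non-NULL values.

FULL OUTER JOIN keeps every row from both sides; unmatched rows get NULL for the other side's columns.
Matching on l.sku = r.sku. A NULL in a compared column never satisfies the condition.
- l row (sku=NU): no match → kept, r columns NULL.
- l row (sku=BQ): no match → kept, r columns NULL.
- l row (sku=NU): no match → kept, r columns NULL.
- l row (sku=SG): matches 3 r row(s) → 3 output row(s).
- l row (sku=NULL): no match → kept, r columns NULL.
- l row (sku=SG): matches 3 r row(s) → 3 output row(s).
- 3 row(s) from r found no l partner → padded with NULL.

(EZ, NULL, NULL); (RF, NULL, NULL); (SG, Chip, SG); (SG, Chip, SG); (SG, Chip, SG); (SG, Gizmo, SG); (SG, Gizmo, SG); (SG, Gizmo, SG); (NULL, Gizmo, BQ); (NULL, Motor, NU); (NULL, Widget, NU); (NULL, NULL, NULL); (NULL, NULL, NULL)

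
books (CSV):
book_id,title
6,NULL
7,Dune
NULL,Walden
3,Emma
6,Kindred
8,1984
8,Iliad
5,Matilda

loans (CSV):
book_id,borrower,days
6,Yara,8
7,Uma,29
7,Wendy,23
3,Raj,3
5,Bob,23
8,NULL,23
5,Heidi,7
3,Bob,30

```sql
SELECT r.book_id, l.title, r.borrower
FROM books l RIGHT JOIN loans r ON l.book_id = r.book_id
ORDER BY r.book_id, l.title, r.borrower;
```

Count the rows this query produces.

10

RIGHT JOIN keeps every row from `loans`; unmatched rows get NULL for `books`'s columns.
Matching on l.book_id = r.book_id. A NULL in a compared column never satisfies the condition.
- l[0] book_id=6 → 1 match(es) in r → 1 row(s).
- l[1] book_id=7 → 2 match(es) in r → 2 row(s).
- l[2] book_id=NULL → no match.
- l[3] book_id=3 → 2 match(es) in r → 2 row(s).
- l[4] book_id=6 → 1 match(es) in r → 1 row(s).
- l[5] book_id=8 → 1 match(es) in r → 1 row(s).
- l[6] book_id=8 → 1 match(es) in r → 1 row(s).
- l[7] book_id=5 → 2 match(es) in r → 2 row(s).
- every r row matched at least one l row.
Total: 10 rows.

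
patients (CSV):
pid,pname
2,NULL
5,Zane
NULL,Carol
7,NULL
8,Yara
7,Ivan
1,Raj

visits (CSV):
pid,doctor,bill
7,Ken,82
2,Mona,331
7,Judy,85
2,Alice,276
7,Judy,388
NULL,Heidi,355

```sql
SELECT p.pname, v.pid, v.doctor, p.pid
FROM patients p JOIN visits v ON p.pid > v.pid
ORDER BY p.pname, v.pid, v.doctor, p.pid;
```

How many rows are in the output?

INNER JOIN keeps only pairs where the ON condition holds.
Matching on p.pid > v.pid. A NULL in a compared column never satisfies the condition.
- p row (pid=2): no match → dropped.
- p row (pid=5): matches 2 v row(s) → 2 output row(s).
- p row (pid=NULL): no match → dropped.
- p row (pid=7): matches 2 v row(s) → 2 output row(s).
- p row (pid=8): matches 5 v row(s) → 5 output row(s).
- p row (pid=7): matches 2 v row(s) → 2 output row(s).
- p row (pid=1): no match → dropped.
Total: 11 rows.

11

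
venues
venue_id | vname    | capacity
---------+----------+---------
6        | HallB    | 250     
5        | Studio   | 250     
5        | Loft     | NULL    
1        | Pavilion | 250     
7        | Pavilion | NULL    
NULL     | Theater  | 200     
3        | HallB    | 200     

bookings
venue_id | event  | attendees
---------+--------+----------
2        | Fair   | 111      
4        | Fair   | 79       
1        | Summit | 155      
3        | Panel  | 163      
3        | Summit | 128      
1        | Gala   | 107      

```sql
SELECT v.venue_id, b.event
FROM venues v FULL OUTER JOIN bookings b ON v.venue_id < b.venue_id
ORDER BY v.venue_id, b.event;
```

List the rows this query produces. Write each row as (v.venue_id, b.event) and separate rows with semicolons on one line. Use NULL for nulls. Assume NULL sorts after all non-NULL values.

(1, Fair); (1, Fair); (1, Panel); (1, Summit); (3, Fair); (5, NULL); (5, NULL); (6, NULL); (7, NULL); (NULL, Gala); (NULL, Summit); (NULL, NULL)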